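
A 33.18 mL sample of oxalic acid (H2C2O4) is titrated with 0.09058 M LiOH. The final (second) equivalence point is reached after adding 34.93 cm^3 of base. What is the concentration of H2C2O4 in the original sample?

n(LiOH) = 0.09058 x 0.03493 = 0.003164 mol.
At the final (second) equivalence point, 2 mol OH^- react per mol H2C2O4, so n(H2C2O4) = 0.003164 / 2 = 0.001582 mol.
[H2C2O4] = 0.001582 / 0.03318 L = 0.0477 M.

0.0477 M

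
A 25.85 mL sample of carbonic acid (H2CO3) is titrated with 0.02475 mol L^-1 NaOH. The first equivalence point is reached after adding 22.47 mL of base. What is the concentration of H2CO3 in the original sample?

n(NaOH) = 0.02475 x 0.02247 = 0.0005561 mol.
At the first equivalence point, 1 mol OH^- react per mol H2CO3, so n(H2CO3) = 0.0005561 / 1 = 0.0005561 mol.
[H2CO3] = 0.0005561 / 0.02585 L = 0.0215 M.

0.0215 M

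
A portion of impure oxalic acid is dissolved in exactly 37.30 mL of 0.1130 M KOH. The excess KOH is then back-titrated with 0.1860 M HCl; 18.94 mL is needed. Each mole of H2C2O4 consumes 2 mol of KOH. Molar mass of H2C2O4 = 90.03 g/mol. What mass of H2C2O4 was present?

0.0312 g

Total n(KOH) added = 0.1130 x 0.03730 = 0.004215 mol.
n(HCl) used = 0.1860 x 0.01894 = 0.003523 mol, which equals the excess n(KOH).
So n(KOH) consumed by the sample = 0.004215 - 0.003523 = 0.0006921 mol.
n(H2C2O4) = 0.0006921 / 2 = 0.0003460 mol.
mass = 0.0003460 mol x 90.03 g/mol = 0.0312 g.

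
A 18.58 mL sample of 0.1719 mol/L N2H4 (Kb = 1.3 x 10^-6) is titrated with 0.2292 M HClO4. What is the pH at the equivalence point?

n(N2H4) = 0.1719 x 0.01858 = 0.003194 mol; V(HClO4) at equivalence = 0.003194/0.2292 = 0.01393 L.
At equivalence the base is fully converted to N2H5+; total volume = 0.03252 L, so [N2H5+] = 0.003194/0.03252 = 0.09823 M.
Ka(N2H5+) = Kw/Kb = 1.0e-14 / 1.3 x 10^-6 = 7.69e-9.
[H^+] = sqrt(Ka x [N2H5+]) = sqrt(7.69e-9 x 0.09823) = 2.75e-5 M.
pH = -log(2.75e-5) = 4.56.

4.56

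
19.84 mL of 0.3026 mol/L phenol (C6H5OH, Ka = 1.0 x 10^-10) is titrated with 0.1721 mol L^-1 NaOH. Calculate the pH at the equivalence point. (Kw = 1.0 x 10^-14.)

11.52

n(C6H5OH) = 0.3026 x 0.01984 = 0.006004 mol; V(NaOH) at equivalence = 0.006004/0.1721 = 0.03488 L.
At equivalence all the acid is converted to C6H5O-; total volume = 0.01984 + 0.03488 = 0.05472 L, so [C6H5O-] = 0.006004/0.05472 = 0.1097 M.
Kb = Kw/Ka = 1.0e-14 / 1.0 x 10^-10 = 0.000100.
[OH^-] = sqrt(Kb x [C6H5O-]) = sqrt(0.000100 x 0.1097) = 0.00331 M.
pOH = 2.48, so pH = 14.00 - 2.48 = 11.52.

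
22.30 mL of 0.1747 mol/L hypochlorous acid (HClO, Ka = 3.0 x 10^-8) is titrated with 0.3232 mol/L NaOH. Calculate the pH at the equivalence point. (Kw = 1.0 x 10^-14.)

10.29

n(HClO) = 0.1747 x 0.02230 = 0.003896 mol; V(NaOH) at equivalence = 0.003896/0.3232 = 0.01205 L.
At equivalence all the acid is converted to ClO-; total volume = 0.02230 + 0.01205 = 0.03435 L, so [ClO-] = 0.003896/0.03435 = 0.1134 M.
Kb = Kw/Ka = 1.0e-14 / 3.0 x 10^-8 = 3.33e-7.
[OH^-] = sqrt(Kb x [ClO-]) = sqrt(3.33e-7 x 0.1134) = 0.000194 M.
pOH = 3.71, so pH = 14.00 - 3.71 = 10.29.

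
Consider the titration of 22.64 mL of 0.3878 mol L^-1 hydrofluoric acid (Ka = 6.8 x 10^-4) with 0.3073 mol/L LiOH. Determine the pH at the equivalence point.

8.20

n(HF) = 0.3878 x 0.02264 = 0.008780 mol; V(LiOH) at equivalence = 0.008780/0.3073 = 0.02857 L.
At equivalence all the acid is converted to F-; total volume = 0.02264 + 0.02857 = 0.05121 L, so [F-] = 0.008780/0.05121 = 0.1714 M.
Kb = Kw/Ka = 1.0e-14 / 6.8 x 10^-4 = 1.47e-11.
[OH^-] = sqrt(Kb x [F-]) = sqrt(1.47e-11 x 0.1714) = 1.59e-6 M.
pOH = 5.80, so pH = 14.00 - 5.80 = 8.20.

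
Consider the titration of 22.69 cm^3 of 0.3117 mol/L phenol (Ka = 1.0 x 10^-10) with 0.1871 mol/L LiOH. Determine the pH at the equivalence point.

n(C6H5OH) = 0.3117 x 0.02269 = 0.007072 mol; V(LiOH) at equivalence = 0.007072/0.1871 = 0.03780 L.
At equivalence all the acid is converted to C6H5O-; total volume = 0.02269 + 0.03780 = 0.06049 L, so [C6H5O-] = 0.007072/0.06049 = 0.1169 M.
Kb = Kw/Ka = 1.0e-14 / 1.0 x 10^-10 = 0.000100.
[OH^-] = sqrt(Kb x [C6H5O-]) = sqrt(0.000100 x 0.1169) = 0.00342 M.
pOH = 2.47, so pH = 14.00 - 2.47 = 11.53.

11.53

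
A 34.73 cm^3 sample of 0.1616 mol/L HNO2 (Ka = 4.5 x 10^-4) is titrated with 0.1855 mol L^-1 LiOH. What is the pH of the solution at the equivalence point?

n(HNO2) = 0.1616 x 0.03473 = 0.005612 mol; V(LiOH) at equivalence = 0.005612/0.1855 = 0.03026 L.
At equivalence all the acid is converted to NO2-; total volume = 0.03473 + 0.03026 = 0.06499 L, so [NO2-] = 0.005612/0.06499 = 0.08636 M.
Kb = Kw/Ka = 1.0e-14 / 4.5 x 10^-4 = 2.22e-11.
[OH^-] = sqrt(Kb x [NO2-]) = sqrt(2.22e-11 x 0.08636) = 1.39e-6 M.
pOH = 5.86, so pH = 14.00 - 5.86 = 8.14.

8.14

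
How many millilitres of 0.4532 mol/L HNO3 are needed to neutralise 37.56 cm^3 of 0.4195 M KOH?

n(KOH) = 0.4195 mol/L x 0.03756 L = 0.01576 mol.
At equivalence n(HNO3) = n(KOH) = 0.01576 mol.
V(HNO3) = 0.01576 / 0.4532 = 0.03477 L = 34.8 mL.

34.8 mL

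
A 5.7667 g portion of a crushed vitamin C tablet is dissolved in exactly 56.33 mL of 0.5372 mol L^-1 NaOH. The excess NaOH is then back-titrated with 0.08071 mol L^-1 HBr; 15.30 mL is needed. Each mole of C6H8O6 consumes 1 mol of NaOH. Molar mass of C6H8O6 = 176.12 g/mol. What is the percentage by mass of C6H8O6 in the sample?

88.6%

Total n(NaOH) added = 0.5372 x 0.05633 = 0.03026 mol.
n(HBr) used = 0.08071 x 0.01530 = 0.001235 mol, which equals the excess n(NaOH).
So n(NaOH) consumed by the sample = 0.03026 - 0.001235 = 0.02903 mol.
n(C6H8O6) = 0.02903 / 1 = 0.02903 mol.
mass C6H8O6 = 0.02903 x 176.12 = 5.112 g, so %C6H8O6 = 5.112/5.7667 x 100 = 88.6%.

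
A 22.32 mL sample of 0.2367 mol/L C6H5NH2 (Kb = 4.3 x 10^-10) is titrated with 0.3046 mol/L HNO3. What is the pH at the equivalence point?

2.75

n(C6H5NH2) = 0.2367 x 0.02232 = 0.005283 mol; V(HNO3) at equivalence = 0.005283/0.3046 = 0.01734 L.
At equivalence the base is fully converted to C6H5NH3+; total volume = 0.03966 L, so [C6H5NH3+] = 0.005283/0.03966 = 0.1332 M.
Ka(C6H5NH3+) = Kw/Kb = 1.0e-14 / 4.3 x 10^-10 = 2.33e-5.
[H^+] = sqrt(Ka x [C6H5NH3+]) = sqrt(2.33e-5 x 0.1332) = 0.00176 M.
pH = -log(0.00176) = 2.75.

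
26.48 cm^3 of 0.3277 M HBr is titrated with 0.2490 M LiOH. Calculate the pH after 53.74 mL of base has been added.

n(acid) = 0.3277 x 0.02648 = 0.008677 mol; n(LiOH) added = 0.2490 x 0.05374 = 0.01338 mol.
Base is in excess by 0.01338 - 0.008677 = 0.004704 mol in a total volume of 0.08022 L.
[OH^-] = 0.004704/0.08022 = 0.05864 M, so pOH = 1.23 and pH = 14.00 - 1.23 = 12.77.

12.77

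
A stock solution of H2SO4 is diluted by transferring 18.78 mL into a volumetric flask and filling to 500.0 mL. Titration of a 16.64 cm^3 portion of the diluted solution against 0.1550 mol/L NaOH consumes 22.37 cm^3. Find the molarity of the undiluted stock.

2.77 M

n(NaOH) = 0.1550 x 0.02237 = 0.003467 mol.
n(H2SO4) in the aliquot = 0.003467 x 1/2 = 0.001734 mol.
[diluted H2SO4] = 0.001734 / 0.01664 = 0.1042 M.
Dilution factor = 500.0/18.78 = 26.62, so [stock] = 0.1042 x 26.62 = 2.77 M.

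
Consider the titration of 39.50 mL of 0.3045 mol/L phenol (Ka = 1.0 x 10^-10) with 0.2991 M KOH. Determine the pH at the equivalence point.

11.59

n(C6H5OH) = 0.3045 x 0.03950 = 0.01203 mol; V(KOH) at equivalence = 0.01203/0.2991 = 0.04021 L.
At equivalence all the acid is converted to C6H5O-; total volume = 0.03950 + 0.04021 = 0.07971 L, so [C6H5O-] = 0.01203/0.07971 = 0.1509 M.
Kb = Kw/Ka = 1.0e-14 / 1.0 x 10^-10 = 0.000100.
[OH^-] = sqrt(Kb x [C6H5O-]) = sqrt(0.000100 x 0.1509) = 0.00388 M.
pOH = 2.41, so pH = 14.00 - 2.41 = 11.59.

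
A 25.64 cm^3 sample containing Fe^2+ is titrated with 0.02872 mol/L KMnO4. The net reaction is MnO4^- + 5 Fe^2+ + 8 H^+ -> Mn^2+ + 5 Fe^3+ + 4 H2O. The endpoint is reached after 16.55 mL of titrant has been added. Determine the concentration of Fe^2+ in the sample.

0.0927 M

n(KMnO4) = 0.02872 x 0.01655 = 0.0004753 mol.
From the balanced equation, 1 mol KMnO4 reacts with 5 mol Fe^2+, so n(Fe^2+) = 0.0004753 x 5/1 = 0.002377 mol.
[Fe^2+] = 0.002377 / 0.02564 L = 0.0927 M.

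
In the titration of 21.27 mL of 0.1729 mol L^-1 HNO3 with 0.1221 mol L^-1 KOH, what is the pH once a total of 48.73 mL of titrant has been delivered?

n(acid) = 0.1729 x 0.02127 = 0.003678 mol; n(KOH) added = 0.1221 x 0.04873 = 0.005950 mol.
Base is in excess by 0.005950 - 0.003678 = 0.002272 mol in a total volume of 0.07000 L.
[OH^-] = 0.002272/0.07000 = 0.03246 M, so pOH = 1.49 and pH = 14.00 - 1.49 = 12.51.

12.51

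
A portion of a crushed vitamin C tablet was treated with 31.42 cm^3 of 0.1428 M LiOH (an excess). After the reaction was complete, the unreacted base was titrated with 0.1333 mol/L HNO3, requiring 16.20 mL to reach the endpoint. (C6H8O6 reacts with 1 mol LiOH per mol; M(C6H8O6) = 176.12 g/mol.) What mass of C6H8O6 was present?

Total n(LiOH) added = 0.1428 x 0.03142 = 0.004487 mol.
n(HNO3) used = 0.1333 x 0.01620 = 0.002159 mol, which equals the excess n(LiOH).
So n(LiOH) consumed by the sample = 0.004487 - 0.002159 = 0.002327 mol.
n(C6H8O6) = 0.002327 / 1 = 0.002327 mol.
mass = 0.002327 mol x 176.12 g/mol = 0.410 g.

0.410 g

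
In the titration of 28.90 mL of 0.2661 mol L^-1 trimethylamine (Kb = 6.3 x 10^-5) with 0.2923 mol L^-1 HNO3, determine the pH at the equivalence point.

n((CH3)3N) = 0.2661 x 0.02890 = 0.007690 mol; V(HNO3) at equivalence = 0.007690/0.2923 = 0.02631 L.
At equivalence the base is fully converted to (CH3)3NH+; total volume = 0.05521 L, so [(CH3)3NH+] = 0.007690/0.05521 = 0.1393 M.
Ka((CH3)3NH+) = Kw/Kb = 1.0e-14 / 6.3 x 10^-5 = 1.59e-10.
[H^+] = sqrt(Ka x [(CH3)3NH+]) = sqrt(1.59e-10 x 0.1393) = 4.70e-6 M.
pH = -log(4.70e-6) = 5.33.

5.33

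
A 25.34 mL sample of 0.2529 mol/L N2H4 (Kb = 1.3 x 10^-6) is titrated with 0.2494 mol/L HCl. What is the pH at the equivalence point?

n(N2H4) = 0.2529 x 0.02534 = 0.006408 mol; V(HCl) at equivalence = 0.006408/0.2494 = 0.02570 L.
At equivalence the base is fully converted to N2H5+; total volume = 0.05104 L, so [N2H5+] = 0.006408/0.05104 = 0.1256 M.
Ka(N2H5+) = Kw/Kb = 1.0e-14 / 1.3 x 10^-6 = 7.69e-9.
[H^+] = sqrt(Ka x [N2H5+]) = sqrt(7.69e-9 x 0.1256) = 3.11e-5 M.
pH = -log(3.11e-5) = 4.51.

4.51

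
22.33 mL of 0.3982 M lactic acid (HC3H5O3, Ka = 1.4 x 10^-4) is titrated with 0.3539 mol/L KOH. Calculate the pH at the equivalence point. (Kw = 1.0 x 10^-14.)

8.56

n(HC3H5O3) = 0.3982 x 0.02233 = 0.008892 mol; V(KOH) at equivalence = 0.008892/0.3539 = 0.02513 L.
At equivalence all the acid is converted to C3H5O3-; total volume = 0.02233 + 0.02513 = 0.04746 L, so [C3H5O3-] = 0.008892/0.04746 = 0.1874 M.
Kb = Kw/Ka = 1.0e-14 / 1.4 x 10^-4 = 7.14e-11.
[OH^-] = sqrt(Kb x [C3H5O3-]) = sqrt(7.14e-11 x 0.1874) = 3.66e-6 M.
pOH = 5.44, so pH = 14.00 - 5.44 = 8.56.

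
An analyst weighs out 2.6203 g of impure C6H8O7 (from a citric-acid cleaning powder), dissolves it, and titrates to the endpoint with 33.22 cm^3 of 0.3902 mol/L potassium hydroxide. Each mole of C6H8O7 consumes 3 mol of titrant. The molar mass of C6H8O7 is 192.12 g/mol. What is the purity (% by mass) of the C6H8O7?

31.7%

n(KOH) = 0.3902 x 0.03322 = 0.01296 mol.
n(C6H8O7) = 0.01296 / 3 = 0.004321 mol.
mass of C6H8O7 = 0.004321 x 192.12 = 0.8301 g.
% purity = 0.8301 / 2.6203 x 100 = 31.7%.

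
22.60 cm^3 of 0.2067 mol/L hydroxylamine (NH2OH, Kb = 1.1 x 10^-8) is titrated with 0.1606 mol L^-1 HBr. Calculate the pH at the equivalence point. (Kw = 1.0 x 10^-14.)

3.54

n(NH2OH) = 0.2067 x 0.02260 = 0.004671 mol; V(HBr) at equivalence = 0.004671/0.1606 = 0.02909 L.
At equivalence the base is fully converted to NH3OH+; total volume = 0.05169 L, so [NH3OH+] = 0.004671/0.05169 = 0.09038 M.
Ka(NH3OH+) = Kw/Kb = 1.0e-14 / 1.1 x 10^-8 = 9.09e-7.
[H^+] = sqrt(Ka x [NH3OH+]) = sqrt(9.09e-7 x 0.09038) = 0.000287 M.
pH = -log(0.000287) = 3.54.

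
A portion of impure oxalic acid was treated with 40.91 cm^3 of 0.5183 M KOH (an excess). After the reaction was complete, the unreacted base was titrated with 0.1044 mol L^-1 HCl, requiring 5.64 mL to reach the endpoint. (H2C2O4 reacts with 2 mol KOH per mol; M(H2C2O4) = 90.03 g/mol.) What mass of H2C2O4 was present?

0.928 g

Total n(KOH) added = 0.5183 x 0.04091 = 0.02120 mol.
n(HCl) used = 0.1044 x 0.005640 = 0.0005888 mol, which equals the excess n(KOH).
So n(KOH) consumed by the sample = 0.02120 - 0.0005888 = 0.02061 mol.
n(H2C2O4) = 0.02061 / 2 = 0.01031 mol.
mass = 0.01031 mol x 90.03 g/mol = 0.928 g.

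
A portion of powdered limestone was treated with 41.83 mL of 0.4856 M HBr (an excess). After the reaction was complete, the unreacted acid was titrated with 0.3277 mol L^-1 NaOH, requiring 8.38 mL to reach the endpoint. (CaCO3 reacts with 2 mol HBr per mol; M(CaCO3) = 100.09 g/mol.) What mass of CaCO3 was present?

0.879 g

Total n(HBr) added = 0.4856 x 0.04183 = 0.02031 mol.
n(NaOH) used = 0.3277 x 0.008380 = 0.002746 mol, which equals the excess n(HBr).
So n(HBr) consumed by the sample = 0.02031 - 0.002746 = 0.01757 mol.
n(CaCO3) = 0.01757 / 2 = 0.008783 mol.
mass = 0.008783 mol x 100.09 g/mol = 0.879 g.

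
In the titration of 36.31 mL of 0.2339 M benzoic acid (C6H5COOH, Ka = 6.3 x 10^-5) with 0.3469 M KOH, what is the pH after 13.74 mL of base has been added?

Initial n(C6H5COOH) = 0.2339 x 0.03631 = 0.008493 mol.
n(KOH) added = 0.3469 x 0.01374 = 0.004766 mol, converting that many moles of C6H5COOH to C6H5COO-.
Remaining n(C6H5COOH) = 0.003727 mol; n(C6H5COO-) = 0.004766 mol.
By Henderson-Hasselbalch, pH = pKa + log([A^-]/[HA]) = 4.20 + log(0.004766/0.003727) = 4.20 + (+0.11) = 4.31.

4.31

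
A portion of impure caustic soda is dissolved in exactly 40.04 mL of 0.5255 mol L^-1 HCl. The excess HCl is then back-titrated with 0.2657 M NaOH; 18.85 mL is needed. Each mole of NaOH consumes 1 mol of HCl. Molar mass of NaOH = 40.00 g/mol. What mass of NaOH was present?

Total n(HCl) added = 0.5255 x 0.04004 = 0.02104 mol.
n(NaOH) used = 0.2657 x 0.01885 = 0.005008 mol, which equals the excess n(HCl).
So n(HCl) consumed by the sample = 0.02104 - 0.005008 = 0.01603 mol.
n(NaOH) = 0.01603 / 1 = 0.01603 mol.
mass = 0.01603 mol x 40.00 g/mol = 0.641 g.

0.641 g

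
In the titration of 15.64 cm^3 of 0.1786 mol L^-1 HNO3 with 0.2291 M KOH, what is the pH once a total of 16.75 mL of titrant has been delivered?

12.51

n(acid) = 0.1786 x 0.01564 = 0.002793 mol; n(KOH) added = 0.2291 x 0.01675 = 0.003837 mol.
Base is in excess by 0.003837 - 0.002793 = 0.001044 mol in a total volume of 0.03239 L.
[OH^-] = 0.001044/0.03239 = 0.03224 M, so pOH = 1.49 and pH = 14.00 - 1.49 = 12.51.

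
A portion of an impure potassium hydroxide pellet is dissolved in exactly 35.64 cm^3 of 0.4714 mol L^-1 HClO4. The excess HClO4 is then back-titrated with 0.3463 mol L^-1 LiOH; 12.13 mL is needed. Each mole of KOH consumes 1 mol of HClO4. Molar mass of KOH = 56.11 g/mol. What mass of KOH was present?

Total n(HClO4) added = 0.4714 x 0.03564 = 0.01680 mol.
n(LiOH) used = 0.3463 x 0.01213 = 0.004201 mol, which equals the excess n(HClO4).
So n(HClO4) consumed by the sample = 0.01680 - 0.004201 = 0.01260 mol.
n(KOH) = 0.01260 / 1 = 0.01260 mol.
mass = 0.01260 mol x 56.11 g/mol = 0.707 g.

0.707 g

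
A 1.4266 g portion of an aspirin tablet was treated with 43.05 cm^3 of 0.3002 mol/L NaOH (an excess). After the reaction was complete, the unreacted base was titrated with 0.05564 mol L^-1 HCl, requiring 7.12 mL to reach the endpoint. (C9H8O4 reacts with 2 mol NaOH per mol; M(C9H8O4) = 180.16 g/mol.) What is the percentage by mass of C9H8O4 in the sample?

Total n(NaOH) added = 0.3002 x 0.04305 = 0.01292 mol.
n(HCl) used = 0.05564 x 0.007120 = 0.0003962 mol, which equals the excess n(NaOH).
So n(NaOH) consumed by the sample = 0.01292 - 0.0003962 = 0.01253 mol.
n(C9H8O4) = 0.01253 / 2 = 0.006264 mol.
mass C9H8O4 = 0.006264 x 180.16 = 1.128 g, so %C9H8O4 = 1.128/1.4266 x 100 = 79.1%.

79.1%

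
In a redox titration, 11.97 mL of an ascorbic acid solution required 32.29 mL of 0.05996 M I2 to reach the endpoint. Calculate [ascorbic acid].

0.162 M

n(I2) = 0.05996 x 0.03229 = 0.001936 mol.
From the balanced equation, 1 mol I2 reacts with 1 mol ascorbic acid, so n(ascorbic acid) = 0.001936 x 1/1 = 0.001936 mol.
[ascorbic acid] = 0.001936 / 0.01197 L = 0.162 M.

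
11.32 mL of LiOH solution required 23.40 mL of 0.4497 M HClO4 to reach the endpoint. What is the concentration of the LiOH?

0.930 M

n(HClO4) delivered = 0.4497 x 0.02340 = 0.01052 mol.
For a 1:1 reaction, n(LiOH) = 0.01052 mol.
[LiOH] = 0.01052 mol / 0.01132 L = 0.930 M.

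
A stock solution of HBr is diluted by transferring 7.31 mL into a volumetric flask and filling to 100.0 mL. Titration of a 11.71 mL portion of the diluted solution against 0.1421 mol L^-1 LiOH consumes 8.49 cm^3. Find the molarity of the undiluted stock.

n(LiOH) = 0.1421 x 0.008490 = 0.001206 mol.
n(HBr) in the aliquot = 0.001206 mol.
[diluted HBr] = 0.001206 / 0.01171 = 0.1030 M.
Dilution factor = 100.0/7.310 = 13.68, so [stock] = 0.1030 x 13.68 = 1.41 M.

1.41 M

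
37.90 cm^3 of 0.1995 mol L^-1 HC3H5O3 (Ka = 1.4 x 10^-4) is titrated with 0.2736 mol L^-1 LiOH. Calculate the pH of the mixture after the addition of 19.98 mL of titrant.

4.27

Initial n(HC3H5O3) = 0.1995 x 0.03790 = 0.007561 mol.
n(LiOH) added = 0.2736 x 0.01998 = 0.005467 mol, converting that many moles of HC3H5O3 to C3H5O3-.
Remaining n(HC3H5O3) = 0.002095 mol; n(C3H5O3-) = 0.005467 mol.
By Henderson-Hasselbalch, pH = pKa + log([A^-]/[HA]) = 3.85 + log(0.005467/0.002095) = 3.85 + (+0.42) = 4.27.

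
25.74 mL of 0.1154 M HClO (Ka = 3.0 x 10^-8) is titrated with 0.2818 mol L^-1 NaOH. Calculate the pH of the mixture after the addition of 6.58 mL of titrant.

Initial n(HClO) = 0.1154 x 0.02574 = 0.002970 mol.
n(NaOH) added = 0.2818 x 0.006580 = 0.001854 mol, converting that many moles of HClO to ClO-.
Remaining n(HClO) = 0.001116 mol; n(ClO-) = 0.001854 mol.
By Henderson-Hasselbalch, pH = pKa + log([A^-]/[HA]) = 7.52 + log(0.001854/0.001116) = 7.52 + (+0.22) = 7.74.

7.74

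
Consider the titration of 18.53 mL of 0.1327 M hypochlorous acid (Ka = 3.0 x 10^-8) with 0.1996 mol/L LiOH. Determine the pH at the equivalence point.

10.21

n(HClO) = 0.1327 x 0.01853 = 0.002459 mol; V(LiOH) at equivalence = 0.002459/0.1996 = 0.01232 L.
At equivalence all the acid is converted to ClO-; total volume = 0.01853 + 0.01232 = 0.03085 L, so [ClO-] = 0.002459/0.03085 = 0.07971 M.
Kb = Kw/Ka = 1.0e-14 / 3.0 x 10^-8 = 3.33e-7.
[OH^-] = sqrt(Kb x [ClO-]) = sqrt(3.33e-7 x 0.07971) = 0.000163 M.
pOH = 3.79, so pH = 14.00 - 3.79 = 10.21.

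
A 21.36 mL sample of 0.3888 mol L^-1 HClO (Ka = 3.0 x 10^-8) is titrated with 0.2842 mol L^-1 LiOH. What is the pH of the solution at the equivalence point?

n(HClO) = 0.3888 x 0.02136 = 0.008305 mol; V(LiOH) at equivalence = 0.008305/0.2842 = 0.02922 L.
At equivalence all the acid is converted to ClO-; total volume = 0.02136 + 0.02922 = 0.05058 L, so [ClO-] = 0.008305/0.05058 = 0.1642 M.
Kb = Kw/Ka = 1.0e-14 / 3.0 x 10^-8 = 3.33e-7.
[OH^-] = sqrt(Kb x [ClO-]) = sqrt(3.33e-7 x 0.1642) = 0.000234 M.
pOH = 3.63, so pH = 14.00 - 3.63 = 10.37.

10.37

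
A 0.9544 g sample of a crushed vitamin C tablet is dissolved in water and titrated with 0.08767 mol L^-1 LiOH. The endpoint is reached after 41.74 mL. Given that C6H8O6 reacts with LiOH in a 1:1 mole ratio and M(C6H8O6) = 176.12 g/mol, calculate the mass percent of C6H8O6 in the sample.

n(LiOH) = 0.08767 x 0.04174 = 0.003659 mol.
n(C6H8O6) = 0.003659 / 1 = 0.003659 mol.
mass of C6H8O6 = 0.003659 x 176.12 = 0.6445 g.
% purity = 0.6445 / 0.9544 x 100 = 67.5%.

67.5%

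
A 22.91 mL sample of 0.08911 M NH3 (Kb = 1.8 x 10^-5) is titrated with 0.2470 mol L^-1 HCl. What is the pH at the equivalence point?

5.22

n(NH3) = 0.08911 x 0.02291 = 0.002042 mol; V(HCl) at equivalence = 0.002042/0.2470 = 0.008265 L.
At equivalence the base is fully converted to NH4+; total volume = 0.03118 L, so [NH4+] = 0.002042/0.03118 = 0.06549 M.
Ka(NH4+) = Kw/Kb = 1.0e-14 / 1.8 x 10^-5 = 5.56e-10.
[H^+] = sqrt(Ka x [NH4+]) = sqrt(5.56e-10 x 0.06549) = 6.03e-6 M.
pH = -log(6.03e-6) = 5.22.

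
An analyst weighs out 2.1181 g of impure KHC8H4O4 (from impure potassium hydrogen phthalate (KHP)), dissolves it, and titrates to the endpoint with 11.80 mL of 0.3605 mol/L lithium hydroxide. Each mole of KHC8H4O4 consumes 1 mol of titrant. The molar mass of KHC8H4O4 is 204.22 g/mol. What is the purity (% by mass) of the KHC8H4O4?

n(LiOH) = 0.3605 x 0.01180 = 0.004254 mol.
n(KHC8H4O4) = 0.004254 / 1 = 0.004254 mol.
mass of KHC8H4O4 = 0.004254 x 204.22 = 0.8687 g.
% purity = 0.8687 / 2.1181 x 100 = 41.0%.

41.0%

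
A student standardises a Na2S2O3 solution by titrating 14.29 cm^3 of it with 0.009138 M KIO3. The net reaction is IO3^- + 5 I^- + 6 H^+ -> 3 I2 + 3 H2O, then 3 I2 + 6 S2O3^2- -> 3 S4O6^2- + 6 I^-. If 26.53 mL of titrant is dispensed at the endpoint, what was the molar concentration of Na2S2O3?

0.102 M

n(KIO3) = 0.009138 x 0.02653 = 0.0002424 mol.
From the balanced equation, 1 mol KIO3 reacts with 6 mol Na2S2O3, so n(Na2S2O3) = 0.0002424 x 6/1 = 0.001455 mol.
[Na2S2O3] = 0.001455 / 0.01429 L = 0.102 M.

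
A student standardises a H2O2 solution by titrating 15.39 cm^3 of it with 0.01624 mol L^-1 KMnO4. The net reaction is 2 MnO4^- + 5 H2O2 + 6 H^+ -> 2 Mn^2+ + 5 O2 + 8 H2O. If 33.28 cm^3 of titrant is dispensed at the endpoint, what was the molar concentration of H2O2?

0.0878 M

n(KMnO4) = 0.01624 x 0.03328 = 0.0005405 mol.
From the balanced equation, 2 mol KMnO4 reacts with 5 mol H2O2, so n(H2O2) = 0.0005405 x 5/2 = 0.001351 mol.
[H2O2] = 0.001351 / 0.01539 L = 0.0878 M.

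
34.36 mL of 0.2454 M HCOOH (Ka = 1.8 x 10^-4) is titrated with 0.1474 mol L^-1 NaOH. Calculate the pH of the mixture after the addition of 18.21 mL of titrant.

3.41

Initial n(HCOOH) = 0.2454 x 0.03436 = 0.008432 mol.
n(NaOH) added = 0.1474 x 0.01821 = 0.002684 mol, converting that many moles of HCOOH to HCOO-.
Remaining n(HCOOH) = 0.005748 mol; n(HCOO-) = 0.002684 mol.
By Henderson-Hasselbalch, pH = pKa + log([A^-]/[HA]) = 3.74 + log(0.002684/0.005748) = 3.74 + (-0.33) = 3.41.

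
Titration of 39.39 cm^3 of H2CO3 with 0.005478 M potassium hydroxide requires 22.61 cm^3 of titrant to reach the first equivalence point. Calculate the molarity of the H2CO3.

n(KOH) = 0.005478 x 0.02261 = 0.0001239 mol.
At the first equivalence point, 1 mol OH^- react per mol H2CO3, so n(H2CO3) = 0.0001239 / 1 = 0.0001239 mol.
[H2CO3] = 0.0001239 / 0.03939 L = 0.00314 M.

0.00314 M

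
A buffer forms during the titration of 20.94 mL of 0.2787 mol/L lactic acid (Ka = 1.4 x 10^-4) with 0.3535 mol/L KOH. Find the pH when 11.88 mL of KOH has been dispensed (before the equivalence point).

Initial n(HC3H5O3) = 0.2787 x 0.02094 = 0.005836 mol.
n(KOH) added = 0.3535 x 0.01188 = 0.004200 mol, converting that many moles of HC3H5O3 to C3H5O3-.
Remaining n(HC3H5O3) = 0.001636 mol; n(C3H5O3-) = 0.004200 mol.
By Henderson-Hasselbalch, pH = pKa + log([A^-]/[HA]) = 3.85 + log(0.004200/0.001636) = 3.85 + (+0.41) = 4.26.

4.26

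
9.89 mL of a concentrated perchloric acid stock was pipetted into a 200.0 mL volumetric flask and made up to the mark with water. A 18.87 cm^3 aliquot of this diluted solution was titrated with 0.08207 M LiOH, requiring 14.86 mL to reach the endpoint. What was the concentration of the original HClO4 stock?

1.31 M

n(LiOH) = 0.08207 x 0.01486 = 0.001220 mol.
n(HClO4) in the aliquot = 0.001220 mol.
[diluted HClO4] = 0.001220 / 0.01887 = 0.06463 M.
Dilution factor = 200.0/9.890 = 20.22, so [stock] = 0.06463 x 20.22 = 1.31 M.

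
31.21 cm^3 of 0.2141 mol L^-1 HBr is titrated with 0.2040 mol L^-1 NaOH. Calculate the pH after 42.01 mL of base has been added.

n(acid) = 0.2141 x 0.03121 = 0.006682 mol; n(NaOH) added = 0.2040 x 0.04201 = 0.008570 mol.
Base is in excess by 0.008570 - 0.006682 = 0.001888 mol in a total volume of 0.07322 L.
[OH^-] = 0.001888/0.07322 = 0.02579 M, so pOH = 1.59 and pH = 14.00 - 1.59 = 12.41.

12.41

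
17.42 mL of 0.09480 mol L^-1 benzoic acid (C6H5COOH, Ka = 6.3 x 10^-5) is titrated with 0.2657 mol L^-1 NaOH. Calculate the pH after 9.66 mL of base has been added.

12.53

n(acid) = 0.09480 x 0.01742 = 0.001651 mol; n(NaOH) added = 0.2657 x 0.009660 = 0.002567 mol.
Base is in excess by 0.002567 - 0.001651 = 0.0009152 mol in a total volume of 0.02708 L.
[OH^-] = 0.0009152/0.02708 = 0.03380 M, so pOH = 1.47 and pH = 14.00 - 1.47 = 12.53.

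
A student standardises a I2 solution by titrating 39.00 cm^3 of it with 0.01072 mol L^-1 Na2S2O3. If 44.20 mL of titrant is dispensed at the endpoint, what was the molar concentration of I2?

n(Na2S2O3) = 0.01072 x 0.04420 = 0.0004738 mol.
From the balanced equation, 2 mol Na2S2O3 reacts with 1 mol I2, so n(I2) = 0.0004738 x 1/2 = 0.0002369 mol.
[I2] = 0.0002369 / 0.03900 L = 0.00607 M.

0.00607 M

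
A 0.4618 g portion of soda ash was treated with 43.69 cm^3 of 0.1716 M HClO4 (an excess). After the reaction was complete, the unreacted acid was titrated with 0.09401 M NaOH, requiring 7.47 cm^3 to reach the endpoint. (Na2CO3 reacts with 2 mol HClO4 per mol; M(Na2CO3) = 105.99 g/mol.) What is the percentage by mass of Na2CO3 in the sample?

78.0%

Total n(HClO4) added = 0.1716 x 0.04369 = 0.007497 mol.
n(NaOH) used = 0.09401 x 0.007470 = 0.0007023 mol, which equals the excess n(HClO4).
So n(HClO4) consumed by the sample = 0.007497 - 0.0007023 = 0.006795 mol.
n(Na2CO3) = 0.006795 / 2 = 0.003397 mol.
mass Na2CO3 = 0.003397 x 105.99 = 0.3601 g, so %Na2CO3 = 0.3601/0.4618 x 100 = 78.0%.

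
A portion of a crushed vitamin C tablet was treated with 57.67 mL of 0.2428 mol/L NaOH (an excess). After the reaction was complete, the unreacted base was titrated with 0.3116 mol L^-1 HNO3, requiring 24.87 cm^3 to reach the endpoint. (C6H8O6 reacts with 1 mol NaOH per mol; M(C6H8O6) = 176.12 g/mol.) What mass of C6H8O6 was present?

Total n(NaOH) added = 0.2428 x 0.05767 = 0.01400 mol.
n(HNO3) used = 0.3116 x 0.02487 = 0.007749 mol, which equals the excess n(NaOH).
So n(NaOH) consumed by the sample = 0.01400 - 0.007749 = 0.006253 mol.
n(C6H8O6) = 0.006253 / 1 = 0.006253 mol.
mass = 0.006253 mol x 176.12 g/mol = 1.10 g.

1.10 g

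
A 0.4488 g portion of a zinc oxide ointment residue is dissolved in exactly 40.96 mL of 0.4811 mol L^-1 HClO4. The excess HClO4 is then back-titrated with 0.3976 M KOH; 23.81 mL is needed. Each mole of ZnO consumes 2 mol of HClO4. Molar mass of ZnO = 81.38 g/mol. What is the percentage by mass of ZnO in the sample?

92.8%

Total n(HClO4) added = 0.4811 x 0.04096 = 0.01971 mol.
n(KOH) used = 0.3976 x 0.02381 = 0.009467 mol, which equals the excess n(HClO4).
So n(HClO4) consumed by the sample = 0.01971 - 0.009467 = 0.01024 mol.
n(ZnO) = 0.01024 / 2 = 0.005120 mol.
mass ZnO = 0.005120 x 81.38 = 0.4166 g, so %ZnO = 0.4166/0.4488 x 100 = 92.8%.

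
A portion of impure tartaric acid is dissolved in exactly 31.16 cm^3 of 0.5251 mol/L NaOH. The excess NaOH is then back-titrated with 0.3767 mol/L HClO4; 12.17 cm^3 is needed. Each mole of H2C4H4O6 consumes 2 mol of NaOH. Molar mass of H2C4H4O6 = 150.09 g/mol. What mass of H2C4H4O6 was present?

0.884 g

Total n(NaOH) added = 0.5251 x 0.03116 = 0.01636 mol.
n(HClO4) used = 0.3767 x 0.01217 = 0.004584 mol, which equals the excess n(NaOH).
So n(NaOH) consumed by the sample = 0.01636 - 0.004584 = 0.01178 mol.
n(H2C4H4O6) = 0.01178 / 2 = 0.005889 mol.
mass = 0.005889 mol x 150.09 g/mol = 0.884 g.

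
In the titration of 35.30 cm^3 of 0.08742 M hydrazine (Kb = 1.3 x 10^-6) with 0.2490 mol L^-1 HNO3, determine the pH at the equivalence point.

n(N2H4) = 0.08742 x 0.03530 = 0.003086 mol; V(HNO3) at equivalence = 0.003086/0.2490 = 0.01239 L.
At equivalence the base is fully converted to N2H5+; total volume = 0.04769 L, so [N2H5+] = 0.003086/0.04769 = 0.06470 M.
Ka(N2H5+) = Kw/Kb = 1.0e-14 / 1.3 x 10^-6 = 7.69e-9.
[H^+] = sqrt(Ka x [N2H5+]) = sqrt(7.69e-9 x 0.06470) = 2.23e-5 M.
pH = -log(2.23e-5) = 4.65.

4.65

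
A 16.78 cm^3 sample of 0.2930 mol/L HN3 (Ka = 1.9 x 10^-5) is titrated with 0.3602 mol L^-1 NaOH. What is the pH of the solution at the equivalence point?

n(HN3) = 0.2930 x 0.01678 = 0.004917 mol; V(NaOH) at equivalence = 0.004917/0.3602 = 0.01365 L.
At equivalence all the acid is converted to N3-; total volume = 0.01678 + 0.01365 = 0.03043 L, so [N3-] = 0.004917/0.03043 = 0.1616 M.
Kb = Kw/Ka = 1.0e-14 / 1.9 x 10^-5 = 5.26e-10.
[OH^-] = sqrt(Kb x [N3-]) = sqrt(5.26e-10 x 0.1616) = 9.22e-6 M.
pOH = 5.04, so pH = 14.00 - 5.04 = 8.96.

8.96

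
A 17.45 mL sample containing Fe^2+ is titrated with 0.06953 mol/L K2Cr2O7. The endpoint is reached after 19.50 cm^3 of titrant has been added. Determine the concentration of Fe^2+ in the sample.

n(K2Cr2O7) = 0.06953 x 0.01950 = 0.001356 mol.
From the balanced equation, 1 mol K2Cr2O7 reacts with 6 mol Fe^2+, so n(Fe^2+) = 0.001356 x 6/1 = 0.008135 mol.
[Fe^2+] = 0.008135 / 0.01745 L = 0.466 M.

0.466 M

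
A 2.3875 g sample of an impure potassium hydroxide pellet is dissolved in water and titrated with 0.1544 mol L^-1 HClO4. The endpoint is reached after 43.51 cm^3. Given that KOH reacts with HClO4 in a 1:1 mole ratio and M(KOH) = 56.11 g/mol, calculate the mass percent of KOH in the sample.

n(HClO4) = 0.1544 x 0.04351 = 0.006718 mol.
n(KOH) = 0.006718 / 1 = 0.006718 mol.
mass of KOH = 0.006718 x 56.11 = 0.3769 g.
% purity = 0.3769 / 2.3875 x 100 = 15.8%.

15.8%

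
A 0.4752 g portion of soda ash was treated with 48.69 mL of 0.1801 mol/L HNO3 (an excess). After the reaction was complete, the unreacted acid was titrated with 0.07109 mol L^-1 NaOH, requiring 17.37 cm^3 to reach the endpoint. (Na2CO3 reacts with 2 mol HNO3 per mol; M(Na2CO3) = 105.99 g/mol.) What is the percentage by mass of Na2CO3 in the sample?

84.0%

Total n(HNO3) added = 0.1801 x 0.04869 = 0.008769 mol.
n(NaOH) used = 0.07109 x 0.01737 = 0.001235 mol, which equals the excess n(HNO3).
So n(HNO3) consumed by the sample = 0.008769 - 0.001235 = 0.007534 mol.
n(Na2CO3) = 0.007534 / 2 = 0.003767 mol.
mass Na2CO3 = 0.003767 x 105.99 = 0.3993 g, so %Na2CO3 = 0.3993/0.4752 x 100 = 84.0%.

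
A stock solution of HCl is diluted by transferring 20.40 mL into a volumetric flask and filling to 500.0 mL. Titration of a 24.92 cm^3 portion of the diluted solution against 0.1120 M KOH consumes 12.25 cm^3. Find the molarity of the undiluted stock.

n(KOH) = 0.1120 x 0.01225 = 0.001372 mol.
n(HCl) in the aliquot = 0.001372 mol.
[diluted HCl] = 0.001372 / 0.02492 = 0.05506 M.
Dilution factor = 500.0/20.40 = 24.51, so [stock] = 0.05506 x 24.51 = 1.35 M.

1.35 M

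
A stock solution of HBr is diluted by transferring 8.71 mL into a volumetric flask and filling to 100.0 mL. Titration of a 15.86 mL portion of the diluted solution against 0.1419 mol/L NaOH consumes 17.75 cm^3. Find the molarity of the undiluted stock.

1.82 M

n(NaOH) = 0.1419 x 0.01775 = 0.002519 mol.
n(HBr) in the aliquot = 0.002519 mol.
[diluted HBr] = 0.002519 / 0.01586 = 0.1588 M.
Dilution factor = 100.0/8.710 = 11.48, so [stock] = 0.1588 x 11.48 = 1.82 M.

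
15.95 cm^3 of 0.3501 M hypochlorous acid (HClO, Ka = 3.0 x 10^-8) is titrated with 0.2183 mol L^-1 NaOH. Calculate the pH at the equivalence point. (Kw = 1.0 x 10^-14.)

10.33

n(HClO) = 0.3501 x 0.01595 = 0.005584 mol; V(NaOH) at equivalence = 0.005584/0.2183 = 0.02558 L.
At equivalence all the acid is converted to ClO-; total volume = 0.01595 + 0.02558 = 0.04153 L, so [ClO-] = 0.005584/0.04153 = 0.1345 M.
Kb = Kw/Ka = 1.0e-14 / 3.0 x 10^-8 = 3.33e-7.
[OH^-] = sqrt(Kb x [ClO-]) = sqrt(3.33e-7 x 0.1345) = 0.000212 M.
pOH = 3.67, so pH = 14.00 - 3.67 = 10.33.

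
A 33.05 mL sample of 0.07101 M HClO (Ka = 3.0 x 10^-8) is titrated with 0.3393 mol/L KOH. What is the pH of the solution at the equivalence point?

n(HClO) = 0.07101 x 0.03305 = 0.002347 mol; V(KOH) at equivalence = 0.002347/0.3393 = 0.006917 L.
At equivalence all the acid is converted to ClO-; total volume = 0.03305 + 0.006917 = 0.03997 L, so [ClO-] = 0.002347/0.03997 = 0.05872 M.
Kb = Kw/Ka = 1.0e-14 / 3.0 x 10^-8 = 3.33e-7.
[OH^-] = sqrt(Kb x [ClO-]) = sqrt(3.33e-7 x 0.05872) = 0.000140 M.
pOH = 3.85, so pH = 14.00 - 3.85 = 10.15.

10.15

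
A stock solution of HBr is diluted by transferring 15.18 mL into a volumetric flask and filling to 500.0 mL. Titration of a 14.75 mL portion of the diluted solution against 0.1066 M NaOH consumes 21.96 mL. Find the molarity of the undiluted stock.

n(NaOH) = 0.1066 x 0.02196 = 0.002341 mol.
n(HBr) in the aliquot = 0.002341 mol.
[diluted HBr] = 0.002341 / 0.01475 = 0.1587 M.
Dilution factor = 500.0/15.18 = 32.94, so [stock] = 0.1587 x 32.94 = 5.23 M.

5.23 M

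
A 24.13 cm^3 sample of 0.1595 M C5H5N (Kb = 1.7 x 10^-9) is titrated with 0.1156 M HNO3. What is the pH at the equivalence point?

n(C5H5N) = 0.1595 x 0.02413 = 0.003849 mol; V(HNO3) at equivalence = 0.003849/0.1156 = 0.03329 L.
At equivalence the base is fully converted to C5H5NH+; total volume = 0.05742 L, so [C5H5NH+] = 0.003849/0.05742 = 0.06702 M.
Ka(C5H5NH+) = Kw/Kb = 1.0e-14 / 1.7 x 10^-9 = 5.88e-6.
[H^+] = sqrt(Ka x [C5H5NH+]) = sqrt(5.88e-6 x 0.06702) = 0.000628 M.
pH = -log(0.000628) = 3.20.

3.20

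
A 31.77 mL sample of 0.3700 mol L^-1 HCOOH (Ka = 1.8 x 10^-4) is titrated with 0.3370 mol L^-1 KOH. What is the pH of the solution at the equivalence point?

8.50

n(HCOOH) = 0.3700 x 0.03177 = 0.01175 mol; V(KOH) at equivalence = 0.01175/0.3370 = 0.03488 L.
At equivalence all the acid is converted to HCOO-; total volume = 0.03177 + 0.03488 = 0.06665 L, so [HCOO-] = 0.01175/0.06665 = 0.1764 M.
Kb = Kw/Ka = 1.0e-14 / 1.8 x 10^-4 = 5.56e-11.
[OH^-] = sqrt(Kb x [HCOO-]) = sqrt(5.56e-11 x 0.1764) = 3.13e-6 M.
pOH = 5.50, so pH = 14.00 - 5.50 = 8.50.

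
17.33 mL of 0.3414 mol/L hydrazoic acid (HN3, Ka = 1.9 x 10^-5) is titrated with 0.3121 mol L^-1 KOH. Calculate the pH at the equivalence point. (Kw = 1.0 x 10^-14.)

n(HN3) = 0.3414 x 0.01733 = 0.005916 mol; V(KOH) at equivalence = 0.005916/0.3121 = 0.01896 L.
At equivalence all the acid is converted to N3-; total volume = 0.01733 + 0.01896 = 0.03629 L, so [N3-] = 0.005916/0.03629 = 0.1630 M.
Kb = Kw/Ka = 1.0e-14 / 1.9 x 10^-5 = 5.26e-10.
[OH^-] = sqrt(Kb x [N3-]) = sqrt(5.26e-10 x 0.1630) = 9.26e-6 M.
pOH = 5.03, so pH = 14.00 - 5.03 = 8.97.

8.97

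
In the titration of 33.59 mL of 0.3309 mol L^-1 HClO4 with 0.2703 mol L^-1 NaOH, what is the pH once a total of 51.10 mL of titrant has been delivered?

n(acid) = 0.3309 x 0.03359 = 0.01111 mol; n(NaOH) added = 0.2703 x 0.05110 = 0.01381 mol.
Base is in excess by 0.01381 - 0.01111 = 0.002697 mol in a total volume of 0.08469 L.
[OH^-] = 0.002697/0.08469 = 0.03185 M, so pOH = 1.50 and pH = 14.00 - 1.50 = 12.50.

12.50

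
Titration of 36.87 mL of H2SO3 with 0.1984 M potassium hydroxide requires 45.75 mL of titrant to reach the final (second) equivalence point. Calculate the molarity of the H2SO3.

n(KOH) = 0.1984 x 0.04575 = 0.009077 mol.
At the final (second) equivalence point, 2 mol OH^- react per mol H2SO3, so n(H2SO3) = 0.009077 / 2 = 0.004538 mol.
[H2SO3] = 0.004538 / 0.03687 L = 0.123 M.

0.123 M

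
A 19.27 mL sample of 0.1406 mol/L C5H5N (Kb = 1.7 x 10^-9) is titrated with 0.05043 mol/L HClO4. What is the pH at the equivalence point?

n(C5H5N) = 0.1406 x 0.01927 = 0.002709 mol; V(HClO4) at equivalence = 0.002709/0.05043 = 0.05373 L.
At equivalence the base is fully converted to C5H5NH+; total volume = 0.07300 L, so [C5H5NH+] = 0.002709/0.07300 = 0.03712 M.
Ka(C5H5NH+) = Kw/Kb = 1.0e-14 / 1.7 x 10^-9 = 5.88e-6.
[H^+] = sqrt(Ka x [C5H5NH+]) = sqrt(5.88e-6 x 0.03712) = 0.000467 M.
pH = -log(0.000467) = 3.33.

3.33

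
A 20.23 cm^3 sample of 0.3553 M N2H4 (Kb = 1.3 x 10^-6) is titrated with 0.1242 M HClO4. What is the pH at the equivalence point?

4.58

n(N2H4) = 0.3553 x 0.02023 = 0.007188 mol; V(HClO4) at equivalence = 0.007188/0.1242 = 0.05787 L.
At equivalence the base is fully converted to N2H5+; total volume = 0.07810 L, so [N2H5+] = 0.007188/0.07810 = 0.09203 M.
Ka(N2H5+) = Kw/Kb = 1.0e-14 / 1.3 x 10^-6 = 7.69e-9.
[H^+] = sqrt(Ka x [N2H5+]) = sqrt(7.69e-9 x 0.09203) = 2.66e-5 M.
pH = -log(2.66e-5) = 4.58.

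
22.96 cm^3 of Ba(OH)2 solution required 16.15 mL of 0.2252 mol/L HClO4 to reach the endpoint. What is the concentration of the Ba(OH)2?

n(HClO4) delivered = 0.2252 x 0.01615 = 0.003637 mol.
The reaction is 1 Ba(OH)2 + 2 HClO4, so n(Ba(OH)2) = 0.003637 x 1/2 = 0.001818 mol.
[Ba(OH)2] = 0.001818 mol / 0.02296 L = 0.0792 M.

0.0792 M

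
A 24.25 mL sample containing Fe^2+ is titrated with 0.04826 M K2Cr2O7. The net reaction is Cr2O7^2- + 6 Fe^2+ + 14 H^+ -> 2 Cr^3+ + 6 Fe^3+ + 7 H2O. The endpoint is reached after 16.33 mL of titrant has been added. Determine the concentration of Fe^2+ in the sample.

0.195 M

n(K2Cr2O7) = 0.04826 x 0.01633 = 0.0007881 mol.
From the balanced equation, 1 mol K2Cr2O7 reacts with 6 mol Fe^2+, so n(Fe^2+) = 0.0007881 x 6/1 = 0.004729 mol.
[Fe^2+] = 0.004729 / 0.02425 L = 0.195 M.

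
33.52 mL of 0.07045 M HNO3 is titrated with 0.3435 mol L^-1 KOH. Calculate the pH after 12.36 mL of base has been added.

12.61

n(acid) = 0.07045 x 0.03352 = 0.002361 mol; n(KOH) added = 0.3435 x 0.01236 = 0.004246 mol.
Base is in excess by 0.004246 - 0.002361 = 0.001884 mol in a total volume of 0.04588 L.
[OH^-] = 0.001884/0.04588 = 0.04107 M, so pOH = 1.39 and pH = 14.00 - 1.39 = 12.61.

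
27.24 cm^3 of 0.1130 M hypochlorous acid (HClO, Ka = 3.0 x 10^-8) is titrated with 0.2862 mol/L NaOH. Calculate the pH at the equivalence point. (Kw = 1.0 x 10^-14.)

10.22

n(HClO) = 0.1130 x 0.02724 = 0.003078 mol; V(NaOH) at equivalence = 0.003078/0.2862 = 0.01076 L.
At equivalence all the acid is converted to ClO-; total volume = 0.02724 + 0.01076 = 0.03800 L, so [ClO-] = 0.003078/0.03800 = 0.08101 M.
Kb = Kw/Ka = 1.0e-14 / 3.0 x 10^-8 = 3.33e-7.
[OH^-] = sqrt(Kb x [ClO-]) = sqrt(3.33e-7 x 0.08101) = 0.000164 M.
pOH = 3.78, so pH = 14.00 - 3.78 = 10.22.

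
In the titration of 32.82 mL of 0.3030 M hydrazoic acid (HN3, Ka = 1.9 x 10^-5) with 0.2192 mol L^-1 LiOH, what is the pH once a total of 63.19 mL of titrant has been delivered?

n(acid) = 0.3030 x 0.03282 = 0.009944 mol; n(LiOH) added = 0.2192 x 0.06319 = 0.01385 mol.
Base is in excess by 0.01385 - 0.009944 = 0.003907 mol in a total volume of 0.09601 L.
[OH^-] = 0.003907/0.09601 = 0.04069 M, so pOH = 1.39 and pH = 14.00 - 1.39 = 12.61.

12.61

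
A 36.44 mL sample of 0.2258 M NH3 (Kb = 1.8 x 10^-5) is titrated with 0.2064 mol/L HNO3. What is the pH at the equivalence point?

5.11

n(NH3) = 0.2258 x 0.03644 = 0.008228 mol; V(HNO3) at equivalence = 0.008228/0.2064 = 0.03987 L.
At equivalence the base is fully converted to NH4+; total volume = 0.07631 L, so [NH4+] = 0.008228/0.07631 = 0.1078 M.
Ka(NH4+) = Kw/Kb = 1.0e-14 / 1.8 x 10^-5 = 5.56e-10.
[H^+] = sqrt(Ka x [NH4+]) = sqrt(5.56e-10 x 0.1078) = 7.74e-6 M.
pH = -log(7.74e-6) = 5.11.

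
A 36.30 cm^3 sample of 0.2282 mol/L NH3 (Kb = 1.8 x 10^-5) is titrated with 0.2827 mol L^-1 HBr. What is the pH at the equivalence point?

n(NH3) = 0.2282 x 0.03630 = 0.008284 mol; V(HBr) at equivalence = 0.008284/0.2827 = 0.02930 L.
At equivalence the base is fully converted to NH4+; total volume = 0.06560 L, so [NH4+] = 0.008284/0.06560 = 0.1263 M.
Ka(NH4+) = Kw/Kb = 1.0e-14 / 1.8 x 10^-5 = 5.56e-10.
[H^+] = sqrt(Ka x [NH4+]) = sqrt(5.56e-10 x 0.1263) = 8.38e-6 M.
pH = -log(8.38e-6) = 5.08.

5.08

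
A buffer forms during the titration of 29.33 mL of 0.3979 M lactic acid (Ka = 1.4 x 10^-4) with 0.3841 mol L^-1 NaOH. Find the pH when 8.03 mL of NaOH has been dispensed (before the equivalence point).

Initial n(HC3H5O3) = 0.3979 x 0.02933 = 0.01167 mol.
n(NaOH) added = 0.3841 x 0.008030 = 0.003084 mol, converting that many moles of HC3H5O3 to C3H5O3-.
Remaining n(HC3H5O3) = 0.008586 mol; n(C3H5O3-) = 0.003084 mol.
By Henderson-Hasselbalch, pH = pKa + log([A^-]/[HA]) = 3.85 + log(0.003084/0.008586) = 3.85 + (-0.44) = 3.41.

3.41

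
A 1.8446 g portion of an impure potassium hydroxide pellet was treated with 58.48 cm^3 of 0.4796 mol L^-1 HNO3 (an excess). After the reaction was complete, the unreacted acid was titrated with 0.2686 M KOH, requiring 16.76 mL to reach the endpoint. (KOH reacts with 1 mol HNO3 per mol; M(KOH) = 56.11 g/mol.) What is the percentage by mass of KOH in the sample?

Total n(HNO3) added = 0.4796 x 0.05848 = 0.02805 mol.
n(KOH) used = 0.2686 x 0.01676 = 0.004502 mol, which equals the excess n(HNO3).
So n(HNO3) consumed by the sample = 0.02805 - 0.004502 = 0.02355 mol.
n(KOH) = 0.02355 / 1 = 0.02355 mol.
mass KOH = 0.02355 x 56.11 = 1.321 g, so %KOH = 1.321/1.8446 x 100 = 71.6%.

71.6%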